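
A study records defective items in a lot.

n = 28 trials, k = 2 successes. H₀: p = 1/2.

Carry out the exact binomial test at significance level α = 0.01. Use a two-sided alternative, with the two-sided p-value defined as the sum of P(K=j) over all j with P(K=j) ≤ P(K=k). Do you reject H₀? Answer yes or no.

reject H₀: yes

Exact binomial: n=28, k=2, p₀=1/2=0.5000
P(X=j) = C(n,j)·p₀^j·(1−p₀)^(n−j); p = Σ P(X=j) over j with P(X=j) ≤ P(X=2)
p-value (two-sided) = 0.00000
At α=0.01: p < α → reject H₀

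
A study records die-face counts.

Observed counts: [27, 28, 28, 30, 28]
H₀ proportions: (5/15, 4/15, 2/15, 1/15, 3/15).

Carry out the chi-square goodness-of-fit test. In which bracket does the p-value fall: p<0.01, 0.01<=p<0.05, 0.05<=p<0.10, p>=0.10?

p-value bracket: p<0.01

n = 141; E_i = n·p_i = [47.00, 37.60, 18.80, 9.40, 28.20]
χ² = (27−47.00)²/47.00 + (28−37.60)²/37.60 + (28−18.80)²/18.80 + (30−9.40)²/9.40 + (28−28.20)²/28.20 = 60.6099
df = 4
p-value (upper-tail) = 0.00000
→ bracket: p<0.01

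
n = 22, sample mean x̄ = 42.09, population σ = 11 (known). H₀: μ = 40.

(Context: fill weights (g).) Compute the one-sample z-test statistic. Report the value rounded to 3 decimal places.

SE = σ/√n = 11/√22 = 2.3452
z = (x̄−μ₀)/SE = (42.09−40)/2.3452 = 0.8912

test statistic = 0.891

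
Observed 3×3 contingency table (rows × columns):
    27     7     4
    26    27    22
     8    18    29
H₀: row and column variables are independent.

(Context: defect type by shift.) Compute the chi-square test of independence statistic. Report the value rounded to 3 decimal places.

Row totals [38, 75, 55], col totals [61, 52, 55], n=168
χ² = (27−13.80)²/13.80 + (7−11.76)²/11.76 + (4−12.44)²/12.44 + (26−27.23)²/27.23 + (27−23.21)²/23.21 + (22−24.55)²/24.55 + (8−19.97)²/19.97 + (18−17.02)²/17.02 + (29−18.01)²/18.01 = 35.1697
df = 4

test statistic = 35.170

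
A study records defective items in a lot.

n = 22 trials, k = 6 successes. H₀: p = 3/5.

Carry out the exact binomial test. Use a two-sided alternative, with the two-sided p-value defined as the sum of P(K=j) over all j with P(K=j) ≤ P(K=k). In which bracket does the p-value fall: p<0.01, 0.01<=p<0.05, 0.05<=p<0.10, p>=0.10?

p-value bracket: p<0.01

Exact binomial: n=22, k=6, p₀=3/5=0.6000
P(X=j) = C(n,j)·p₀^j·(1−p₀)^(n−j); p = Σ P(X=j) over j with P(X=j) ≤ P(X=6)
p-value (two-sided) = 0.00348
→ bracket: p<0.01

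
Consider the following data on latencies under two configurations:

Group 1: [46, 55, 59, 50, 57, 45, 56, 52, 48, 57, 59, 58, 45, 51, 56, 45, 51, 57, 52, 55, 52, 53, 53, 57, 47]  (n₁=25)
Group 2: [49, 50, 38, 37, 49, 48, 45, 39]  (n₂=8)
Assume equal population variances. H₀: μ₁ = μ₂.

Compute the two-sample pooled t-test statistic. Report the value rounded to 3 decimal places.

test statistic = 4.229

x̄₁=52.640, s₁=4.591, n₁=25
x̄₂=44.375, s₂=5.502, n₂=8
s_p² = [24·4.591² + 7·5.502²]/31 = 23.1495
SE = √(s_p²·(1/25+1/8)) = 1.9544
t = (52.640−44.375)/1.9544 = 4.2289
df = 31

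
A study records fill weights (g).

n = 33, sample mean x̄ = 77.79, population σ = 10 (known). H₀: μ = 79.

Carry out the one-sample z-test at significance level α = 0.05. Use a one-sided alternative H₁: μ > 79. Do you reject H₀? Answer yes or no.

reject H₀: no

SE = σ/√n = 10/√33 = 1.7408
z = (x̄−μ₀)/SE = (77.79−79)/1.7408 = -0.6951
p-value (one-sided, H₁ greater) = 0.75650
At α=0.05: p ≥ α → fail to reject H₀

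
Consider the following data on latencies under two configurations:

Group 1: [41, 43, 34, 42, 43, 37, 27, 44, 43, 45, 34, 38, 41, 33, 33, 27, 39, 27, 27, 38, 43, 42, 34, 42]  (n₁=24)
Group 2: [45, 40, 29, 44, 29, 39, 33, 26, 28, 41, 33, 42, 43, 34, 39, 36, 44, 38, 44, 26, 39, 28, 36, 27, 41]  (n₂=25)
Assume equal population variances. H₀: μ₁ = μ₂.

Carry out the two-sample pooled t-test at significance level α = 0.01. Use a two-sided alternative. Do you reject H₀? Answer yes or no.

x̄₁=37.375, s₁=5.991, n₁=24
x̄₂=36.160, s₂=6.401, n₂=25
s_p² = [23·5.991² + 24·6.401²]/47 = 38.4890
SE = √(s_p²·(1/24+1/25)) = 1.7729
t = (37.375−36.160)/1.7729 = 0.6853
df = 47
p-value (two-sided) = 0.49652
At α=0.01: p ≥ α → fail to reject H₀

reject H₀: no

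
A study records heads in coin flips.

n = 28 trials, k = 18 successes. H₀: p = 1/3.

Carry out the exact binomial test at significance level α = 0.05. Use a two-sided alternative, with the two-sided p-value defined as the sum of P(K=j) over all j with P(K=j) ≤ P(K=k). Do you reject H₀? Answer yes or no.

Exact binomial: n=28, k=18, p₀=1/3=0.3333
P(X=j) = C(n,j)·p₀^j·(1−p₀)^(n−j); p = Σ P(X=j) over j with P(X=j) ≤ P(X=18)
p-value (two-sided) = 0.00096
At α=0.05: p < α → reject H₀

reject H₀: yes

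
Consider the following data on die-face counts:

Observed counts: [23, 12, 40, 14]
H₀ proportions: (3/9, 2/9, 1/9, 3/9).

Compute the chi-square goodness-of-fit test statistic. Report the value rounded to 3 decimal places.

n = 89; E_i = n·p_i = [29.67, 19.78, 9.89, 29.67]
χ² = (23−29.67)²/29.67 + (12−19.78)²/19.78 + (40−9.89)²/9.89 + (14−29.67)²/29.67 = 104.5169
df = 3

test statistic = 104.517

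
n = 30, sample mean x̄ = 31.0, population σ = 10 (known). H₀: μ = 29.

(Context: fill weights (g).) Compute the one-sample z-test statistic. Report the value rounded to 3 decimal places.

test statistic = 1.095

SE = σ/√n = 10/√30 = 1.8257
z = (x̄−μ₀)/SE = (31.0−29)/1.8257 = 1.0954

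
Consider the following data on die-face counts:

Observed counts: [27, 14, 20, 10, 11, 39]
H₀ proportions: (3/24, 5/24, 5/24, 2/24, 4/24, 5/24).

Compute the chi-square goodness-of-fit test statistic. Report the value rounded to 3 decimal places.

n = 121; E_i = n·p_i = [15.12, 25.21, 25.21, 10.08, 20.17, 25.21]
χ² = (27−15.12)²/15.12 + (14−25.21)²/25.21 + (20−25.21)²/25.21 + (10−10.08)²/10.08 + (11−20.17)²/20.17 + (39−25.21)²/25.21 = 27.0959
df = 5

test statistic = 27.096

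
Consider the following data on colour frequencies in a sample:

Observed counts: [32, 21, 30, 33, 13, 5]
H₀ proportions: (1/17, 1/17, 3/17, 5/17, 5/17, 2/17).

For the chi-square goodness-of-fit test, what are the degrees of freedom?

df = k − 1 = 6 − 1 = 5

degrees of freedom = 5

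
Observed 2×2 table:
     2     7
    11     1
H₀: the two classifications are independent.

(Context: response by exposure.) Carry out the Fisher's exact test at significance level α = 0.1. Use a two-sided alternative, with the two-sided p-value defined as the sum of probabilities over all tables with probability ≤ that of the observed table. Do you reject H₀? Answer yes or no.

Margins: r₁=9, r₂=12, c₁=13, c₂=8, n=21
p_obs = C(9,2)·C(12,11)/C(21,13); sum pmf over tables with pmf ≤ p_obs
p-value (two-sided) = 0.00217
At α=0.1: p < α → reject H₀

reject H₀: yes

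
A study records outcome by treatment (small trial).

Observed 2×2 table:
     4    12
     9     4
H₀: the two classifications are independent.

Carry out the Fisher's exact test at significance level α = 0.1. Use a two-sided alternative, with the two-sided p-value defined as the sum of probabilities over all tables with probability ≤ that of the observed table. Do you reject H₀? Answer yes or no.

reject H₀: yes

Margins: r₁=16, r₂=13, c₁=13, c₂=16, n=29
p_obs = C(16,4)·C(13,9)/C(29,13); sum pmf over tables with pmf ≤ p_obs
p-value (two-sided) = 0.02705
At α=0.1: p < α → reject H₀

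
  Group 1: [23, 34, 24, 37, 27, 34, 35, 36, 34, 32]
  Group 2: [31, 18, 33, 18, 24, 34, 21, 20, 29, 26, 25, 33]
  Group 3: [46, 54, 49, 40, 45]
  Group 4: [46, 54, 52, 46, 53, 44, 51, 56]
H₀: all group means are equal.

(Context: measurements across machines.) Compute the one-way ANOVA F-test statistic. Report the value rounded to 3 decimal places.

test statistic = 43.231

Group means [31.60, 26.00, 46.80, 50.25], grand mean 36.114
SSB = Σnᵢ(x̄ᵢ−x̄)² = 3600.843; SSW = ΣΣ(x−x̄ᵢ)² = 860.700
MSB = 3600.843/3 = 1200.2810; MSW = 860.700/31 = 27.7645
F = MSB/MSW = 43.2308
df = (3, 31)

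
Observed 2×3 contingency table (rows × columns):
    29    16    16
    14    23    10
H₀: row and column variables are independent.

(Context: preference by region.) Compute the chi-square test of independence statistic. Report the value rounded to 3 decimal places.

test statistic = 6.162

Row totals [61, 47], col totals [43, 39, 26], n=108
χ² = (29−24.29)²/24.29 + (16−22.03)²/22.03 + (16−14.69)²/14.69 + (14−18.71)²/18.71 + (23−16.97)²/16.97 + (10−11.31)²/11.31 = 6.1623
df = 2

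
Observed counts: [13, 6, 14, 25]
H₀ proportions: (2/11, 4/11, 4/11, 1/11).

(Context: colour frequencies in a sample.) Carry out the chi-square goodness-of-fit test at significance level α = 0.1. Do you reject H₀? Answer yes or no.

n = 58; E_i = n·p_i = [10.55, 21.09, 21.09, 5.27]
χ² = (13−10.55)²/10.55 + (6−21.09)²/21.09 + (14−21.09)²/21.09 + (25−5.27)²/5.27 = 87.5603
df = 3
p-value (upper-tail) = 0.00000
At α=0.1: p < α → reject H₀

reject H₀: yes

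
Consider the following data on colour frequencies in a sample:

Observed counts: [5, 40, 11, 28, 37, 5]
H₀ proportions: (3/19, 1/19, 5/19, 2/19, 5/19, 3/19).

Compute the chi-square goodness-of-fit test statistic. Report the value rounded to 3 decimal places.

n = 126; E_i = n·p_i = [19.89, 6.63, 33.16, 13.26, 33.16, 19.89]
χ² = (5−19.89)²/19.89 + (40−6.63)²/6.63 + (11−33.16)²/33.16 + (28−13.26)²/13.26 + (37−33.16)²/33.16 + (5−19.89)²/19.89 = 221.8307
df = 5

test statistic = 221.831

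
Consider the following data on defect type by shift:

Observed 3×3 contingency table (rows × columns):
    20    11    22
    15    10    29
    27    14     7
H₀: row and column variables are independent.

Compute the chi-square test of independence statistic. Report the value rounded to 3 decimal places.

test statistic = 17.401

Row totals [53, 54, 48], col totals [62, 35, 58], n=155
χ² = (20−21.20)²/21.20 + (11−11.97)²/11.97 + (22−19.83)²/19.83 + (15−21.60)²/21.60 + (10−12.19)²/12.19 + (29−20.21)²/20.21 + (27−19.20)²/19.20 + (14−10.84)²/10.84 + (7−17.96)²/17.96 = 17.4014
df = 4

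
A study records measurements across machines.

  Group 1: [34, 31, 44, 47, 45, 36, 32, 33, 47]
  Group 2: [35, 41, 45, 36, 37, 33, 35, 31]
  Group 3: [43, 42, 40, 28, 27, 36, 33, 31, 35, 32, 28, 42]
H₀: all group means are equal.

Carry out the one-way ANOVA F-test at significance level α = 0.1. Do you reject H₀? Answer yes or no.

Group means [38.78, 36.62, 34.75], grand mean 36.517
SSB = Σnᵢ(x̄ᵢ−x̄)² = 83.561; SSW = ΣΣ(x−x̄ᵢ)² = 889.681
MSB = 83.561/2 = 41.7804; MSW = 889.681/26 = 34.2185
F = MSB/MSW = 1.2210
df = (2, 26)
p-value (upper-tail) = 0.31130
At α=0.1: p ≥ α → fail to reject H₀

reject H₀: no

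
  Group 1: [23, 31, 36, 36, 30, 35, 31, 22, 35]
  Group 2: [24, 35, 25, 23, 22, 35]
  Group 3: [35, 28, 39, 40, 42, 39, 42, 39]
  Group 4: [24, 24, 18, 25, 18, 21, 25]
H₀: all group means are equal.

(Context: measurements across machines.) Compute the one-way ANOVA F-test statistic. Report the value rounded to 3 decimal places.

test statistic = 14.004

Group means [31.00, 27.33, 38.00, 22.14], grand mean 30.067
SSB = Σnᵢ(x̄ᵢ−x̄)² = 995.676; SSW = ΣΣ(x−x̄ᵢ)² = 616.190
MSB = 995.676/3 = 331.8921; MSW = 616.190/26 = 23.6996
F = MSB/MSW = 14.0041
df = (3, 26)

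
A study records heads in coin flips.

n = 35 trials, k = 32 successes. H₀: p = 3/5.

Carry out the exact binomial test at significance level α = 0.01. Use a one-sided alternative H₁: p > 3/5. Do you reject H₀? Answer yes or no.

reject H₀: yes

Exact binomial: n=35, k=32, p₀=3/5=0.6000
P(X≥32) from Σ C(n,i)·p₀^i·(1−p₀)^(n−i)
p-value (one-sided, H₁ greater) = 0.00004
At α=0.01: p < α → reject H₀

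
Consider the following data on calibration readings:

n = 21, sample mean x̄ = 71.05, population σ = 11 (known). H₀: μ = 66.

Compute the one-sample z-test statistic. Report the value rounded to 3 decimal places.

SE = σ/√n = 11/√21 = 2.4004
z = (x̄−μ₀)/SE = (71.05−66)/2.4004 = 2.1038

test statistic = 2.104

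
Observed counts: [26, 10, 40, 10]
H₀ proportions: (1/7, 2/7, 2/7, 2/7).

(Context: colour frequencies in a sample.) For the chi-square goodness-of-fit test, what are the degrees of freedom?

df = k − 1 = 4 − 1 = 3

degrees of freedom = 3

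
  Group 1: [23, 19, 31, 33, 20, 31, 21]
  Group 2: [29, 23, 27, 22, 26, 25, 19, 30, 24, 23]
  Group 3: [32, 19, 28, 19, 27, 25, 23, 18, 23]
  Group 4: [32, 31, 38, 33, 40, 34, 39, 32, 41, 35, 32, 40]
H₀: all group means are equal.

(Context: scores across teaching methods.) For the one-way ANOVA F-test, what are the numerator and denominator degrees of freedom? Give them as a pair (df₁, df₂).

k = 4 groups, N = 38 total
df = (k−1, N−k) = (4−1, 38−4) = (3, 34)

degrees of freedom = [3, 34]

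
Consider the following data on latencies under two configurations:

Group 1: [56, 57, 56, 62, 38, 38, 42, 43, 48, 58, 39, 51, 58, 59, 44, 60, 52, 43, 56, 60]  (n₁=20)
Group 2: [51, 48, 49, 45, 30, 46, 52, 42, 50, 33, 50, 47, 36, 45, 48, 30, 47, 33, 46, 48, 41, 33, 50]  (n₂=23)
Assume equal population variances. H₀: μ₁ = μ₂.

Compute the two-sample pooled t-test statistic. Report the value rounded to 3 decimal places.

test statistic = 3.180

x̄₁=51.000, s₁=8.291, n₁=20
x̄₂=43.478, s₂=7.223, n₂=23
s_p² = [19·8.291² + 22·7.223²]/41 = 59.8473
SE = √(s_p²·(1/20+1/23)) = 2.3653
t = (51.000−43.478)/2.3653 = 3.1801
df = 41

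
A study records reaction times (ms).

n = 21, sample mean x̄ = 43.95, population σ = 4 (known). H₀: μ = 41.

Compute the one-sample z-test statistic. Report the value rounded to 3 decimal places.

test statistic = 3.380

SE = σ/√n = 4/√21 = 0.8729
z = (x̄−μ₀)/SE = (43.95−41)/0.8729 = 3.3796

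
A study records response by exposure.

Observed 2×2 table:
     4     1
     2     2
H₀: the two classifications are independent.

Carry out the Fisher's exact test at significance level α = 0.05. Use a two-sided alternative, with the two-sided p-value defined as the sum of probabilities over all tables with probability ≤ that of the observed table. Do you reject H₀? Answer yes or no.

Margins: r₁=5, r₂=4, c₁=6, c₂=3, n=9
p_obs = C(5,4)·C(4,2)/C(9,6); sum pmf over tables with pmf ≤ p_obs
p-value (two-sided) = 0.52381
At α=0.05: p ≥ α → fail to reject H₀

reject H₀: no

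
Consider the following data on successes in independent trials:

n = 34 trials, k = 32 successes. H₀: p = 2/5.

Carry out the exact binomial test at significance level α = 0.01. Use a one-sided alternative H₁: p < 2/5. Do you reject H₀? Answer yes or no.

Exact binomial: n=34, k=32, p₀=2/5=0.4000
P(X≤32) from Σ C(n,i)·p₀^i·(1−p₀)^(n−i)
p-value (one-sided, H₁ less) = 1.00000
At α=0.01: p ≥ α → fail to reject H₀

reject H₀: no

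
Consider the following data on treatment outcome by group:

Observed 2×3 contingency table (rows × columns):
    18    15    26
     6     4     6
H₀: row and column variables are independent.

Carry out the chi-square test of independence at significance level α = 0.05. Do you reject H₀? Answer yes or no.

reject H₀: no

Row totals [59, 16], col totals [24, 19, 32], n=75
χ² = (18−18.88)²/18.88 + (15−14.95)²/14.95 + (26−25.17)²/25.17 + (6−5.12)²/5.12 + (4−4.05)²/4.05 + (6−6.83)²/6.83 = 0.3204
df = 2
p-value (upper-tail) = 0.85197
At α=0.05: p ≥ α → fail to reject H₀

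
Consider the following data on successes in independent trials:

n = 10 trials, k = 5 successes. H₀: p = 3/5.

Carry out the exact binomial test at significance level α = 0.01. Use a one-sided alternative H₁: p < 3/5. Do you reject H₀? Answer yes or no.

Exact binomial: n=10, k=5, p₀=3/5=0.6000
P(X≤5) from Σ C(n,i)·p₀^i·(1−p₀)^(n−i)
p-value (one-sided, H₁ less) = 0.36690
At α=0.01: p ≥ α → fail to reject H₀

reject H₀: no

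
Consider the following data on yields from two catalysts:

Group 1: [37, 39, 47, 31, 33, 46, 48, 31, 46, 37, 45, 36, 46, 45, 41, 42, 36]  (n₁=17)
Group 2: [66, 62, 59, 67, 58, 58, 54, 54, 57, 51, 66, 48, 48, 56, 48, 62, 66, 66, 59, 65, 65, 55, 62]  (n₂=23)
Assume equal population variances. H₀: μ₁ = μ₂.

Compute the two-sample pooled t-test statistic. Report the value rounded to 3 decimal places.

test statistic = -9.487

x̄₁=40.353, s₁=5.787, n₁=17
x̄₂=58.783, s₂=6.274, n₂=23
s_p² = [16·5.787² + 22·6.274²]/38 = 36.8894
SE = √(s_p²·(1/17+1/23)) = 1.9426
t = (40.353−58.783)/1.9426 = -9.4869
df = 38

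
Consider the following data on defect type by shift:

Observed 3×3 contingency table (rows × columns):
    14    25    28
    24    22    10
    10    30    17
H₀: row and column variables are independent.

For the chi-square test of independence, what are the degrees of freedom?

df = (r−1)(c−1) = (3−1)·(3−1) = 4

degrees of freedom = 4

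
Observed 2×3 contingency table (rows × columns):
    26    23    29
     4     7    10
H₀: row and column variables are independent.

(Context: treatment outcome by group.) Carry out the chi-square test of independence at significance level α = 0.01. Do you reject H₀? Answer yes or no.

Row totals [78, 21], col totals [30, 30, 39], n=99
χ² = (26−23.64)²/23.64 + (23−23.64)²/23.64 + (29−30.73)²/30.73 + (4−6.36)²/6.36 + (7−6.36)²/6.36 + (10−8.27)²/8.27 = 1.6528
df = 2
p-value (upper-tail) = 0.43762
At α=0.01: p ≥ α → fail to reject H₀

reject H₀: no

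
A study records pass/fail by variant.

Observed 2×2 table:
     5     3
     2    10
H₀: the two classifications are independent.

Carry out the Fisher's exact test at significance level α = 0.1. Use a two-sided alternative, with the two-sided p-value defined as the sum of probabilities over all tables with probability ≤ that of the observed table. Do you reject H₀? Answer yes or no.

Margins: r₁=8, r₂=12, c₁=7, c₂=13, n=20
p_obs = C(8,5)·C(12,2)/C(20,7); sum pmf over tables with pmf ≤ p_obs
p-value (two-sided) = 0.06233
At α=0.1: p < α → reject H₀

reject H₀: yes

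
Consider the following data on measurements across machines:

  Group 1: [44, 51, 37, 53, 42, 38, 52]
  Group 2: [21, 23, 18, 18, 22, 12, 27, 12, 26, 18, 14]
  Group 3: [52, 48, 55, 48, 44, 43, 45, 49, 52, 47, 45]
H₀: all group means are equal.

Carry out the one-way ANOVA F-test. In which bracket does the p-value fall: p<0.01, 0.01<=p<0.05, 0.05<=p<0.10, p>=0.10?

Group means [45.29, 19.18, 48.00], grand mean 36.414
SSB = Σnᵢ(x̄ᵢ−x̄)² = 5293.970; SSW = ΣΣ(x−x̄ᵢ)² = 681.065
MSB = 5293.970/2 = 2646.9848; MSW = 681.065/26 = 26.1948
F = MSB/MSW = 101.0500
df = (2, 26)
p-value (upper-tail) = 0.00000
→ bracket: p<0.01

p-value bracket: p<0.01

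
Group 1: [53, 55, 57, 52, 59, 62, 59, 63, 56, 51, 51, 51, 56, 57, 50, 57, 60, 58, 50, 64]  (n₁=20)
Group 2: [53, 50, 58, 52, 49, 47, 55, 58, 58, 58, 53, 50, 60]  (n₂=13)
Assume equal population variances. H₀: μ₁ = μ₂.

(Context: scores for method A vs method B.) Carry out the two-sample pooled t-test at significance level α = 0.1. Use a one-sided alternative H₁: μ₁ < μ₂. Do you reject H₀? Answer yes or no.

reject H₀: no

x̄₁=56.050, s₁=4.371, n₁=20
x̄₂=53.923, s₂=4.212, n₂=13
s_p² = [19·4.371² + 12·4.212²]/31 = 18.5766
SE = √(s_p²·(1/20+1/13)) = 1.5355
t = (56.050−53.923)/1.5355 = 1.3852
df = 31
p-value (one-sided, H₁ less) = 0.91205
At α=0.1: p ≥ α → fail to reject H₀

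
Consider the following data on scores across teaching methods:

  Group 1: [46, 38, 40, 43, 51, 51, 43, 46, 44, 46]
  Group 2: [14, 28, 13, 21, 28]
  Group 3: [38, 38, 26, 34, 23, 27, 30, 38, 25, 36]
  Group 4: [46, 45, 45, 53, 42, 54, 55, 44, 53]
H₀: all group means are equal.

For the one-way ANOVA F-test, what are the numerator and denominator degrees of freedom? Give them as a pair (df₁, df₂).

k = 4 groups, N = 34 total
df = (k−1, N−k) = (4−1, 34−4) = (3, 30)

degrees of freedom = [3, 30]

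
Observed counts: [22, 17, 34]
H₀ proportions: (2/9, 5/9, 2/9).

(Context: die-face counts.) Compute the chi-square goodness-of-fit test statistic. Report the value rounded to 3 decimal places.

test statistic = 35.222

n = 73; E_i = n·p_i = [16.22, 40.56, 16.22]
χ² = (22−16.22)²/16.22 + (17−40.56)²/40.56 + (34−16.22)²/16.22 = 35.2219
df = 2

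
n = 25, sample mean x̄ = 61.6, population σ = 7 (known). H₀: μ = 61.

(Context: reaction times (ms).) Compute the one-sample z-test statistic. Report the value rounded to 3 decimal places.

SE = σ/√n = 7/√25 = 1.4000
z = (x̄−μ₀)/SE = (61.6−61)/1.4000 = 0.4286

test statistic = 0.429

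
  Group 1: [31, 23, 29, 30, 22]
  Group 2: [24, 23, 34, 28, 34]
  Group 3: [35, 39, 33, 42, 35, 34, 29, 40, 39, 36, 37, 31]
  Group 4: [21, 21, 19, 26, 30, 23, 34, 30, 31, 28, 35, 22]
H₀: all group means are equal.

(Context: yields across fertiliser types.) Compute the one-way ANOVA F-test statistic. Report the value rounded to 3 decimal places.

Group means [27.00, 28.60, 35.83, 26.67], grand mean 30.235
SSB = Σnᵢ(x̄ᵢ−x̄)² = 594.584; SSW = ΣΣ(x−x̄ᵢ)² = 665.533
MSB = 594.584/3 = 198.1948; MSW = 665.533/30 = 22.1844
F = MSB/MSW = 8.9340
df = (3, 30)

test statistic = 8.934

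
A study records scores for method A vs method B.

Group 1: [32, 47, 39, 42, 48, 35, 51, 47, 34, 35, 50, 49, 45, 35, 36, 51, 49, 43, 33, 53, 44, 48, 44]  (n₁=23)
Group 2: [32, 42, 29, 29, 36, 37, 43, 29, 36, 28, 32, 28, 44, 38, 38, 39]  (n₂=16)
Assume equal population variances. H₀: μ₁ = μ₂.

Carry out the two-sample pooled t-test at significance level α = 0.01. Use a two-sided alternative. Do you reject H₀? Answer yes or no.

x̄₁=43.043, s₁=6.732, n₁=23
x̄₂=35.000, s₂=5.526, n₂=16
s_p² = [22·6.732² + 15·5.526²]/37 = 39.3231
SE = √(s_p²·(1/23+1/16)) = 2.0414
t = (43.043−35.000)/2.0414 = 3.9401
df = 37
p-value (two-sided) = 0.00035
At α=0.01: p < α → reject H₀

reject H₀: yes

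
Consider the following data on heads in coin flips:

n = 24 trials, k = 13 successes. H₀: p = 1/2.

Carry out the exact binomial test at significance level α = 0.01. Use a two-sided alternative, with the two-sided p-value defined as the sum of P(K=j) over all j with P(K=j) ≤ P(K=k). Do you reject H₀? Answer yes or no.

reject H₀: no

Exact binomial: n=24, k=13, p₀=1/2=0.5000
P(X=j) = C(n,j)·p₀^j·(1−p₀)^(n−j); p = Σ P(X=j) over j with P(X=j) ≤ P(X=13)
p-value (two-sided) = 0.83882
At α=0.01: p ≥ α → fail to reject H₀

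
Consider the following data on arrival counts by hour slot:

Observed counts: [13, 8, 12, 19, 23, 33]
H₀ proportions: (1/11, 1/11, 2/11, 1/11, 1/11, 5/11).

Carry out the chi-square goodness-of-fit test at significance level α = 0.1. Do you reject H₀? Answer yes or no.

n = 108; E_i = n·p_i = [9.82, 9.82, 19.64, 9.82, 9.82, 49.09]
χ² = (13−9.82)²/9.82 + (8−9.82)²/9.82 + (12−19.64)²/19.64 + (19−9.82)²/9.82 + (23−9.82)²/9.82 + (33−49.09)²/49.09 = 35.8963
df = 5
p-value (upper-tail) = 0.00000
At α=0.1: p < α → reject H₀

reject H₀: yes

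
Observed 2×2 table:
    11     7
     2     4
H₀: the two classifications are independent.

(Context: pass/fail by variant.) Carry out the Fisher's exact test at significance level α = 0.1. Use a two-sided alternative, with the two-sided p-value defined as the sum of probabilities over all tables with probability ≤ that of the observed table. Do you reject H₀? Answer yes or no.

Margins: r₁=18, r₂=6, c₁=13, c₂=11, n=24
p_obs = C(18,11)·C(6,2)/C(24,13); sum pmf over tables with pmf ≤ p_obs
p-value (two-sided) = 0.35722
At α=0.1: p ≥ α → fail to reject H₀

reject H₀: no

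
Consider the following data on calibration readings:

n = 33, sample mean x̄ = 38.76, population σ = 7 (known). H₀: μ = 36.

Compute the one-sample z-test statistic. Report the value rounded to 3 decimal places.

test statistic = 2.265

SE = σ/√n = 7/√33 = 1.2185
z = (x̄−μ₀)/SE = (38.76−36)/1.2185 = 2.2650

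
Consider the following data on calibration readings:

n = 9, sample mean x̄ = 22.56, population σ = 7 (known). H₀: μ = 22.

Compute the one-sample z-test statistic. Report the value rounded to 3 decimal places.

test statistic = 0.240

SE = σ/√n = 7/√9 = 2.3333
z = (x̄−μ₀)/SE = (22.56−22)/2.3333 = 0.2400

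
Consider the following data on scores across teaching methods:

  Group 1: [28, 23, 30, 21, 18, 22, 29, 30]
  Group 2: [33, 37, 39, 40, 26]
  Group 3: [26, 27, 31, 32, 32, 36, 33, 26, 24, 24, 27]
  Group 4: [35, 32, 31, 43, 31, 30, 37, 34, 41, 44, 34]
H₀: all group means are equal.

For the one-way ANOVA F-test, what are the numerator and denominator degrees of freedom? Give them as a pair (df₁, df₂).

degrees of freedom = [3, 31]

k = 4 groups, N = 35 total
df = (k−1, N−k) = (4−1, 35−4) = (3, 31)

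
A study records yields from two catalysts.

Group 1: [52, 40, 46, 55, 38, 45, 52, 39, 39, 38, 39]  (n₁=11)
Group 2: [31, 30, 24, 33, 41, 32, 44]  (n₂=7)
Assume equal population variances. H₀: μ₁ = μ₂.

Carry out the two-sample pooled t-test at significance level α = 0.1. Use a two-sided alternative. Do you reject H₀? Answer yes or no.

reject H₀: yes

x̄₁=43.909, s₁=6.457, n₁=11
x̄₂=33.571, s₂=6.803, n₂=7
s_p² = [10·6.457² + 6·6.803²]/16 = 43.4140
SE = √(s_p²·(1/11+1/7)) = 3.1857
t = (43.909−33.571)/3.1857 = 3.2450
df = 16
p-value (two-sided) = 0.00507
At α=0.1: p < α → reject H₀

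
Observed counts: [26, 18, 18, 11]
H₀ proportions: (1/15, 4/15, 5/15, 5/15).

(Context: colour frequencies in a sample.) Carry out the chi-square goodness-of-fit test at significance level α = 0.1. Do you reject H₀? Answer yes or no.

reject H₀: yes

n = 73; E_i = n·p_i = [4.87, 19.47, 24.33, 24.33]
χ² = (26−4.87)²/4.87 + (18−19.47)²/19.47 + (18−24.33)²/24.33 + (11−24.33)²/24.33 = 100.8356
df = 3
p-value (upper-tail) = 0.00000
At α=0.1: p < α → reject H₀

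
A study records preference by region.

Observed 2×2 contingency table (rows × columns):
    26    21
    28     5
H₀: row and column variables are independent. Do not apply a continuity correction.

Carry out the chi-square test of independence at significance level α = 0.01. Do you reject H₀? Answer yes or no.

Row totals [47, 33], col totals [54, 26], n=80
χ² = (26−31.73)²/31.73 + (21−15.28)²/15.28 + (28−22.27)²/22.27 + (5−10.72)²/10.72 = 7.7062
df = 1
p-value (upper-tail) = 0.00550
At α=0.01: p < α → reject H₀

reject H₀: yes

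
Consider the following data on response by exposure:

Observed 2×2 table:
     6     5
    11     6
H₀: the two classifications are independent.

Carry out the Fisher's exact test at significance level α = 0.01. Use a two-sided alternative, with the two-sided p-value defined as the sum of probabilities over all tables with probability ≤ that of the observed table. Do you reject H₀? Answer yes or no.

reject H₀: no

Margins: r₁=11, r₂=17, c₁=17, c₂=11, n=28
p_obs = C(11,6)·C(17,11)/C(28,17); sum pmf over tables with pmf ≤ p_obs
p-value (two-sided) = 0.70114
At α=0.01: p ≥ α → fail to reject H₀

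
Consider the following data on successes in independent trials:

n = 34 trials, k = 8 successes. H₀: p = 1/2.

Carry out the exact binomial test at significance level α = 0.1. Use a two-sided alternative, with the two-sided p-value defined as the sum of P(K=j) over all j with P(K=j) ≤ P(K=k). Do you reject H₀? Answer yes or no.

Exact binomial: n=34, k=8, p₀=1/2=0.5000
P(X=j) = C(n,j)·p₀^j·(1−p₀)^(n−j); p = Σ P(X=j) over j with P(X=j) ≤ P(X=8)
p-value (two-sided) = 0.00294
At α=0.1: p < α → reject H₀

reject H₀: yes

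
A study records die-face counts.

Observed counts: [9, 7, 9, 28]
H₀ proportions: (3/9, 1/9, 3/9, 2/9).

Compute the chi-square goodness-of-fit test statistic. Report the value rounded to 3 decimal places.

n = 53; E_i = n·p_i = [17.67, 5.89, 17.67, 11.78]
χ² = (9−17.67)²/17.67 + (7−5.89)²/5.89 + (9−17.67)²/17.67 + (28−11.78)²/11.78 = 31.0566
df = 3

test statistic = 31.057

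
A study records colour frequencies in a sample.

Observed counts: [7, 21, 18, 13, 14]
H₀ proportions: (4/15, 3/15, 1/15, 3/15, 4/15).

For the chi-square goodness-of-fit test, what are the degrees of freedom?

degrees of freedom = 4

df = k − 1 = 5 − 1 = 4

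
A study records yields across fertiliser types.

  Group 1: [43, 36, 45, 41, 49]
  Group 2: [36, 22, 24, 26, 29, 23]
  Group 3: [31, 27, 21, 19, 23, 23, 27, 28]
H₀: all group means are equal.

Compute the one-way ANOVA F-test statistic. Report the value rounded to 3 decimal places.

test statistic = 25.701

Group means [42.80, 26.67, 24.88], grand mean 30.158
SSB = Σnᵢ(x̄ᵢ−x̄)² = 1095.518; SSW = ΣΣ(x−x̄ᵢ)² = 341.008
MSB = 1095.518/2 = 547.7590; MSW = 341.008/16 = 21.3130
F = MSB/MSW = 25.7007
df = (2, 16)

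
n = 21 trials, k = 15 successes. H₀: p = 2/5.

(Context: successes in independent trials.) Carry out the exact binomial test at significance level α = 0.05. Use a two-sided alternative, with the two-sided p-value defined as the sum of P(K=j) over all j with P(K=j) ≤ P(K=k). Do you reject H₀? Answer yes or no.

reject H₀: yes

Exact binomial: n=21, k=15, p₀=2/5=0.4000
P(X=j) = C(n,j)·p₀^j·(1−p₀)^(n−j); p = Σ P(X=j) over j with P(X=j) ≤ P(X=15)
p-value (two-sided) = 0.00593
At α=0.05: p < α → reject H₀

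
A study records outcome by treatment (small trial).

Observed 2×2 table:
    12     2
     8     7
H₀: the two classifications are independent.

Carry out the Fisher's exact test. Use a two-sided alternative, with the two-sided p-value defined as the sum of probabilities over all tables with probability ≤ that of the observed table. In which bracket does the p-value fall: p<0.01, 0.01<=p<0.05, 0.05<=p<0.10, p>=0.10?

Margins: r₁=14, r₂=15, c₁=20, c₂=9, n=29
p_obs = C(14,12)·C(15,8)/C(29,20); sum pmf over tables with pmf ≤ p_obs
p-value (two-sided) = 0.10865
→ bracket: p>=0.10

p-value bracket: p>=0.10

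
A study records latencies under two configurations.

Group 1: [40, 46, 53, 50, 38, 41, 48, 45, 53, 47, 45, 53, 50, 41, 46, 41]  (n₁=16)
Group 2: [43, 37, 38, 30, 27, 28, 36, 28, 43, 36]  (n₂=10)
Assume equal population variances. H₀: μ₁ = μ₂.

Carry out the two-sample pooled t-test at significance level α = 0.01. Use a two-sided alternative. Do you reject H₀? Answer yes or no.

x̄₁=46.062, s₁=4.905, n₁=16
x̄₂=34.600, s₂=6.041, n₂=10
s_p² = [15·4.905² + 9·6.041²]/24 = 28.7224
SE = √(s_p²·(1/16+1/10)) = 2.1604
t = (46.062−34.600)/2.1604 = 5.3057
df = 24
p-value (two-sided) = 0.00002
At α=0.01: p < α → reject H₀

reject H₀: yes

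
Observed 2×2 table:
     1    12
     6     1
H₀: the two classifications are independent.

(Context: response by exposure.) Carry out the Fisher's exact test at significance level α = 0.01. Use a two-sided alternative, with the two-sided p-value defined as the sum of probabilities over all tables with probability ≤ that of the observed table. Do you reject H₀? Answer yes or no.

reject H₀: yes

Margins: r₁=13, r₂=7, c₁=7, c₂=13, n=20
p_obs = C(13,1)·C(7,6)/C(20,7); sum pmf over tables with pmf ≤ p_obs
p-value (two-sided) = 0.00119
At α=0.01: p < α → reject H₀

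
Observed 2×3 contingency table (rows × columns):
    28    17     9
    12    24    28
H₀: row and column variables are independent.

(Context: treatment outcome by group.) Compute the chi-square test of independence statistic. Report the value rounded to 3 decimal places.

Row totals [54, 64], col totals [40, 41, 37], n=118
χ² = (28−18.31)²/18.31 + (17−18.76)²/18.76 + (9−16.93)²/16.93 + (12−21.69)²/21.69 + (24−22.24)²/22.24 + (28−20.07)²/20.07 = 16.6238
df = 2

test statistic = 16.624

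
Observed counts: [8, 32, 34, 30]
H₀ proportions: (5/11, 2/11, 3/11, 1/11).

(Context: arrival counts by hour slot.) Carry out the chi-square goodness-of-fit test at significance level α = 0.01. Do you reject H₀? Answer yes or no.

n = 104; E_i = n·p_i = [47.27, 18.91, 28.36, 9.45]
χ² = (8−47.27)²/47.27 + (32−18.91)²/18.91 + (34−28.36)²/28.36 + (30−9.45)²/9.45 = 87.4564
df = 3
p-value (upper-tail) = 0.00000
At α=0.01: p < α → reject H₀

reject H₀: yes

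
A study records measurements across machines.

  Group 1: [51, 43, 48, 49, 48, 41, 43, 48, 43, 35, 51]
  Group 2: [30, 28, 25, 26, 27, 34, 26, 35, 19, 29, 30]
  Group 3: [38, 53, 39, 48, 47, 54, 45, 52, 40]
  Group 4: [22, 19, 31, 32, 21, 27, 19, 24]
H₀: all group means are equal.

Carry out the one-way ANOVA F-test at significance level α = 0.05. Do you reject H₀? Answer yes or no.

reject H₀: yes

Group means [45.45, 28.09, 46.22, 24.38], grand mean 36.410
SSB = Σnᵢ(x̄ᵢ−x̄)² = 3686.369; SSW = ΣΣ(x−x̄ᵢ)² = 921.067
MSB = 3686.369/3 = 1228.7897; MSW = 921.067/35 = 26.3162
F = MSB/MSW = 46.6933
df = (3, 35)
p-value (upper-tail) = 0.00000
At α=0.05: p < α → reject H₀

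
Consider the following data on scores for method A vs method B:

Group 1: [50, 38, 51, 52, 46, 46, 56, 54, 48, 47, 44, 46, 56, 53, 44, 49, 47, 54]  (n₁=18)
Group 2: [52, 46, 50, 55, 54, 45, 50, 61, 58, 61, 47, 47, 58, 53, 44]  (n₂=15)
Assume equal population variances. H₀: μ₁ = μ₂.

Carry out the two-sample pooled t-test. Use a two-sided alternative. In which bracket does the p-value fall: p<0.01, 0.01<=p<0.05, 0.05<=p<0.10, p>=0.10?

p-value bracket: 0.05<=p<0.10

x̄₁=48.944, s₁=4.759, n₁=18
x̄₂=52.067, s₂=5.700, n₂=15
s_p² = [17·4.759² + 14·5.700²]/31 = 27.0928
SE = √(s_p²·(1/18+1/15)) = 1.8197
t = (48.944−52.067)/1.8197 = -1.7158
df = 31
p-value (two-sided) = 0.09618
→ bracket: 0.05<=p<0.10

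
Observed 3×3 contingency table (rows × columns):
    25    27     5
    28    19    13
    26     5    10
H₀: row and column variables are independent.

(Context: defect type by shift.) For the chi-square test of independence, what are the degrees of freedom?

degrees of freedom = 4

df = (r−1)(c−1) = (3−1)·(3−1) = 4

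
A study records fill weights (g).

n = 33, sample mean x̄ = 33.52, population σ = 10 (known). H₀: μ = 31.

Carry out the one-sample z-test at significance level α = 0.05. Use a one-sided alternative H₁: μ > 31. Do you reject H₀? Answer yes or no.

SE = σ/√n = 10/√33 = 1.7408
z = (x̄−μ₀)/SE = (33.52−31)/1.7408 = 1.4476
p-value (one-sided, H₁ greater) = 0.07386
At α=0.05: p ≥ α → fail to reject H₀

reject H₀: no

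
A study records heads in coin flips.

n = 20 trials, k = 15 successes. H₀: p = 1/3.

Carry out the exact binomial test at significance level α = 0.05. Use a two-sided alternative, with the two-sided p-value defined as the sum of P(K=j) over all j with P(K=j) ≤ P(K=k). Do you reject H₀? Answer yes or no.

Exact binomial: n=20, k=15, p₀=1/3=0.3333
P(X=j) = C(n,j)·p₀^j·(1−p₀)^(n−j); p = Σ P(X=j) over j with P(X=j) ≤ P(X=15)
p-value (two-sided) = 0.00017
At α=0.05: p < α → reject H₀

reject H₀: yes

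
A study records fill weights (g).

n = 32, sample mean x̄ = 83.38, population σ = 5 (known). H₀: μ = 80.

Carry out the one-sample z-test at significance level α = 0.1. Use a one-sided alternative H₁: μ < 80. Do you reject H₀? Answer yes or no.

SE = σ/√n = 5/√32 = 0.8839
z = (x̄−μ₀)/SE = (83.38−80)/0.8839 = 3.8240
p-value (one-sided, H₁ less) = 0.99993
At α=0.1: p ≥ α → fail to reject H₀

reject H₀: no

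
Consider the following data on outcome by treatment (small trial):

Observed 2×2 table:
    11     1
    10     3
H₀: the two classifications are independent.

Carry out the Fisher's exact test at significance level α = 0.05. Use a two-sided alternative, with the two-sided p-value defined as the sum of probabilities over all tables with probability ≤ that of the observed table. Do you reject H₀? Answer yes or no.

reject H₀: no

Margins: r₁=12, r₂=13, c₁=21, c₂=4, n=25
p_obs = C(12,11)·C(13,10)/C(25,21); sum pmf over tables with pmf ≤ p_obs
p-value (two-sided) = 0.59304
At α=0.05: p ≥ α → fail to reject H₀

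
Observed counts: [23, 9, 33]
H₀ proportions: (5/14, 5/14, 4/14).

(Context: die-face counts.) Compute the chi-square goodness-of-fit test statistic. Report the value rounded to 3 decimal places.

n = 65; E_i = n·p_i = [23.21, 23.21, 18.57]
χ² = (23−23.21)²/23.21 + (9−23.21)²/23.21 + (33−18.57)²/18.57 = 19.9154
df = 2

test statistic = 19.915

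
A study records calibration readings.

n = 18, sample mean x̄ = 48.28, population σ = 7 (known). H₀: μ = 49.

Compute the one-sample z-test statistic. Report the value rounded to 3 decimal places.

SE = σ/√n = 7/√18 = 1.6499
z = (x̄−μ₀)/SE = (48.28−49)/1.6499 = -0.4364

test statistic = -0.436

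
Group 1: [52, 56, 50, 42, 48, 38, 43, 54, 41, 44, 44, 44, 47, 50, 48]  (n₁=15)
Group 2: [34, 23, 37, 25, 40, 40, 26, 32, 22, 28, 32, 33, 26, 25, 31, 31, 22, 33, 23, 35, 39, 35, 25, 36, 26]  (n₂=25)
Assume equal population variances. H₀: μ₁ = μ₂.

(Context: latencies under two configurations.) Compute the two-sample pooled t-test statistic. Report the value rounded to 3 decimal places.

x̄₁=46.733, s₁=5.063, n₁=15
x̄₂=30.360, s₂=5.809, n₂=25
s_p² = [14·5.063² + 24·5.809²]/38 = 30.7551
SE = √(s_p²·(1/15+1/25)) = 1.8112
t = (46.733−30.360)/1.8112 = 9.0399
df = 38

test statistic = 9.040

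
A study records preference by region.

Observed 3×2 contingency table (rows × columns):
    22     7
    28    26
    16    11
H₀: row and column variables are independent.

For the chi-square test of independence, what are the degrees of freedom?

df = (r−1)(c−1) = (3−1)·(2−1) = 2

degrees of freedom = 2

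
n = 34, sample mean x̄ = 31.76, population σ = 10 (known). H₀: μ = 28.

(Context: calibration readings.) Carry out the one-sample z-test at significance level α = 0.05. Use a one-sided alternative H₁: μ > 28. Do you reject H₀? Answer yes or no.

reject H₀: yes

SE = σ/√n = 10/√34 = 1.7150
z = (x̄−μ₀)/SE = (31.76−28)/1.7150 = 2.1924
p-value (one-sided, H₁ greater) = 0.01417
At α=0.05: p < α → reject H₀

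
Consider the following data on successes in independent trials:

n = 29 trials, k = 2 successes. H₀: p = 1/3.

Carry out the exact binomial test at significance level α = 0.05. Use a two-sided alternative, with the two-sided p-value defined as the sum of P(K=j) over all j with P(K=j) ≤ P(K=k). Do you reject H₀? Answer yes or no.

reject H₀: yes

Exact binomial: n=29, k=2, p₀=1/3=0.3333
P(X=j) = C(n,j)·p₀^j·(1−p₀)^(n−j); p = Σ P(X=j) over j with P(X=j) ≤ P(X=2)
p-value (two-sided) = 0.00131
At α=0.05: p < α → reject H₀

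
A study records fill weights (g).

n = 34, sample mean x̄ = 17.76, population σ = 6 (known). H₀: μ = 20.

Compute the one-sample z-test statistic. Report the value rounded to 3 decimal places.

test statistic = -2.177

SE = σ/√n = 6/√34 = 1.0290
z = (x̄−μ₀)/SE = (17.76−20)/1.0290 = -2.1769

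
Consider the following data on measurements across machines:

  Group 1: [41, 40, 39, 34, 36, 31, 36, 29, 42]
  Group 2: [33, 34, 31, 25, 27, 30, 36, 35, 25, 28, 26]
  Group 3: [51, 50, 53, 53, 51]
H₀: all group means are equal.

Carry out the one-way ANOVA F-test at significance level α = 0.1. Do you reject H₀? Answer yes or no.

reject H₀: yes

Group means [36.44, 30.00, 51.60], grand mean 36.640
SSB = Σnᵢ(x̄ᵢ−x̄)² = 1604.338; SSW = ΣΣ(x−x̄ᵢ)² = 335.422
MSB = 1604.338/2 = 802.1689; MSW = 335.422/22 = 15.2465
F = MSB/MSW = 52.6134
df = (2, 22)
p-value (upper-tail) = 0.00000
At α=0.1: p < α → reject H₀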